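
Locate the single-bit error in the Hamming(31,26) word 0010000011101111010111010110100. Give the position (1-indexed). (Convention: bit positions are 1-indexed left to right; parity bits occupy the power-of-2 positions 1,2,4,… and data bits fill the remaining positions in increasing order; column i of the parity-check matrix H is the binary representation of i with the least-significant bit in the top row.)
Syndrome s = H · r^T (mod 2), r = 0010000011101111010111010110100:
  s[0] = (1010101010101010101010101010101)·(0010000011101111010111010110100) mod 2 = 0+0+1+0+0+0+0+0+1+0+1+0+1+0+1+0+0+0+0+0+1+0+0+0+0+0+1+0+1+0+0 mod 2 = 0
  s[1] = (0110011001100110011001100110011)·(0010000011101111010111010110100) mod 2 = 0+0+1+0+0+0+0+0+0+1+1+0+0+1+1+0+0+1+0+0+0+1+0+0+0+1+1+0+0+0+0 mod 2 = 1
  s[2] = (0001111000011110000111100001111)·(0010000011101111010111010110100) mod 2 = 0+0+0+0+0+0+0+0+0+0+0+0+1+1+1+0+0+0+0+1+1+1+0+0+0+0+0+0+1+0+0 mod 2 = 1
  s[3] = (0000000111111110000000011111111)·(0010000011101111010111010110100) mod 2 = 0+0+0+0+0+0+0+0+1+1+1+0+1+1+1+0+0+0+0+0+0+0+0+1+0+1+1+0+1+0+0 mod 2 = 0
  s[4] = (0000000000000001111111111111111)·(0010000011101111010111010110100) mod 2 = 0+0+0+0+0+0+0+0+0+0+0+0+0+0+0+1+0+1+0+1+1+1+0+1+0+1+1+0+1+0+0 mod 2 = 1
Syndrome = 01101
Column i of H is the binary representation of i, so the syndrome is the binary index of the flipped bit.
Read s = 01101 with s[0] as LSB: 0·2^0 + 1·2^1 + 1·2^2 + 0·2^3 + 1·2^4 = 22.
Error is at bit position 22.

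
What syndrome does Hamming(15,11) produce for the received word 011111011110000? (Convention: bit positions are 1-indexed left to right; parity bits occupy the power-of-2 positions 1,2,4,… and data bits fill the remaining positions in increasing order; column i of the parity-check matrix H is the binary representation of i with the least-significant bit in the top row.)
Syndrome s = H · r^T (mod 2), r = 011111011110000:
  s[0] = (101010101010101)·(011111011110000) mod 2 = 0+0+1+0+1+0+0+0+1+0+1+0+0+0+0 mod 2 = 0
  s[1] = (011001100110011)·(011111011110000) mod 2 = 0+1+1+0+0+1+0+0+0+1+1+0+0+0+0 mod 2 = 1
  s[2] = (000111100001111)·(011111011110000) mod 2 = 0+0+0+1+1+1+0+0+0+0+0+0+0+0+0 mod 2 = 1
  s[3] = (000000011111111)·(011111011110000) mod 2 = 0+0+0+0+0+0+0+1+1+1+1+0+0+0+0 mod 2 = 0
Syndrome = 0110
Non-zero syndrome: error at position 6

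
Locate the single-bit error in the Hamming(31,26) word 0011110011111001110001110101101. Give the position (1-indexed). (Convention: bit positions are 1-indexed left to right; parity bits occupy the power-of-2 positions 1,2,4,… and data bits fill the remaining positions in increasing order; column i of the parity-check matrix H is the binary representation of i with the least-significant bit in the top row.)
Syndrome s = H · r^T (mod 2), r = 0011110011111001110001110101101:
  s[0] = (1010101010101010101010101010101)·(0011110011111001110001110101101) mod 2 = 0+0+1+0+1+0+0+0+1+0+1+0+1+0+0+0+1+0+0+0+0+0+1+0+0+0+0+0+1+0+1 mod 2 = 1
  s[1] = (0110011001100110011001100110011)·(0011110011111001110001110101101) mod 2 = 0+0+1+0+0+1+0+0+0+1+1+0+0+0+0+0+0+1+0+0+0+1+1+0+0+1+0+0+0+0+1 mod 2 = 1
  s[2] = (0001111000011110000111100001111)·(0011110011111001110001110101101) mod 2 = 0+0+0+1+1+1+0+0+0+0+0+1+1+0+0+0+0+0+0+0+0+1+1+0+0+0+0+1+1+0+1 mod 2 = 0
  s[3] = (0000000111111110000000011111111)·(0011110011111001110001110101101) mod 2 = 0+0+0+0+0+0+0+0+1+1+1+1+1+0+0+0+0+0+0+0+0+0+0+1+0+1+0+1+1+0+1 mod 2 = 0
  s[4] = (0000000000000001111111111111111)·(0011110011111001110001110101101) mod 2 = 0+0+0+0+0+0+0+0+0+0+0+0+0+0+0+1+1+1+0+0+0+1+1+1+0+1+0+1+1+0+1 mod 2 = 0
Syndrome = 11000
Column i of H is the binary representation of i, so the syndrome is the binary index of the flipped bit.
Read s = 11000 with s[0] as LSB: 1·2^0 + 1·2^1 + 0·2^2 + 0·2^3 + 0·2^4 = 3.
Error is at bit position 3.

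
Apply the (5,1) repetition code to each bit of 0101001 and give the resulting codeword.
Repeat each bit 5× and concatenate:
0→00000  1→11111  0→00000  1→11111  0→00000  0→00000  1→11111
Codeword = 00000111110000011111000000000011111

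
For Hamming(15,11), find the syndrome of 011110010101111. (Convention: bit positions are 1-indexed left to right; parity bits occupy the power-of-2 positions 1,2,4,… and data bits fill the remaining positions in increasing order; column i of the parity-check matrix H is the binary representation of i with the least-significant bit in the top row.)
Syndrome s = H · r^T (mod 2), r = 011110010101111:
  s[0] = (101010101010101)·(011110010101111) mod 2 = 0+0+1+0+1+0+0+0+0+0+0+0+1+0+1 mod 2 = 0
  s[1] = (011001100110011)·(011110010101111) mod 2 = 0+1+1+0+0+0+0+0+0+1+0+0+0+1+1 mod 2 = 1
  s[2] = (000111100001111)·(011110010101111) mod 2 = 0+0+0+1+1+0+0+0+0+0+0+1+1+1+1 mod 2 = 0
  s[3] = (000000011111111)·(011110010101111) mod 2 = 0+0+0+0+0+0+0+1+0+1+0+1+1+1+1 mod 2 = 0
Syndrome = 0100
Non-zero syndrome: error at position 2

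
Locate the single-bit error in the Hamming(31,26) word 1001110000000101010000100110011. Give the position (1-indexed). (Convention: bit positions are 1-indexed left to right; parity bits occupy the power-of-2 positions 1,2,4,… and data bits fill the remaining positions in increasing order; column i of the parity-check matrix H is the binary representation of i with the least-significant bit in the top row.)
Syndrome s = H · r^T (mod 2), r = 1001110000000101010000100110011:
  s[0] = (1010101010101010101010101010101)·(1001110000000101010000100110011) mod 2 = 1+0+0+0+1+0+0+0+0+0+0+0+0+0+0+0+0+0+0+0+0+0+1+0+0+0+1+0+0+0+1 mod 2 = 1
  s[1] = (0110011001100110011001100110011)·(1001110000000101010000100110011) mod 2 = 0+0+0+0+0+1+0+0+0+0+0+0+0+1+0+0+0+1+0+0+0+0+1+0+0+1+1+0+0+1+1 mod 2 = 0
  s[2] = (0001111000011110000111100001111)·(1001110000000101010000100110011) mod 2 = 0+0+0+1+1+1+0+0+0+0+0+0+0+1+0+0+0+0+0+0+0+0+1+0+0+0+0+0+0+1+1 mod 2 = 1
  s[3] = (0000000111111110000000011111111)·(1001110000000101010000100110011) mod 2 = 0+0+0+0+0+0+0+0+0+0+0+0+0+1+0+0+0+0+0+0+0+0+0+0+0+1+1+0+0+1+1 mod 2 = 1
  s[4] = (0000000000000001111111111111111)·(1001110000000101010000100110011) mod 2 = 0+0+0+0+0+0+0+0+0+0+0+0+0+0+0+1+0+1+0+0+0+0+1+0+0+1+1+0+0+1+1 mod 2 = 1
Syndrome = 10111
Column i of H is the binary representation of i, so the syndrome is the binary index of the flipped bit.
Read s = 10111 with s[0] as LSB: 1·2^0 + 0·2^1 + 1·2^2 + 1·2^3 + 1·2^4 = 29.
Error is at bit position 29.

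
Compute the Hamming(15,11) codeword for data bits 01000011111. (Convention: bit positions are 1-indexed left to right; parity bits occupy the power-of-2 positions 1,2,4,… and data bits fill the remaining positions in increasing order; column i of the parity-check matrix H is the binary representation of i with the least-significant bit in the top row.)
Codeword c = d · G (mod 2), d = 01000011111:
  c[0] = d·G[:,0] = (01000011111)·(11011010101) mod 2 = 0+1+0+0+0+0+1+0+1+0+1 mod 2 = 0
  c[1] = d·G[:,1] = (01000011111)·(10110110011) mod 2 = 0+0+0+0+0+0+1+0+0+1+1 mod 2 = 1
  c[2] = d·G[:,2] = (01000011111)·(10000000000) mod 2 = 0+0+0+0+0+0+0+0+0+0+0 mod 2 = 0
  c[3] = d·G[:,3] = (01000011111)·(01110001111) mod 2 = 0+1+0+0+0+0+0+1+1+1+1 mod 2 = 1
  c[4] = d·G[:,4] = (01000011111)·(01000000000) mod 2 = 0+1+0+0+0+0+0+0+0+0+0 mod 2 = 1
  c[5] = d·G[:,5] = (01000011111)·(00100000000) mod 2 = 0+0+0+0+0+0+0+0+0+0+0 mod 2 = 0
  c[6] = d·G[:,6] = (01000011111)·(00010000000) mod 2 = 0+0+0+0+0+0+0+0+0+0+0 mod 2 = 0
  c[7] = d·G[:,7] = (01000011111)·(00001111111) mod 2 = 0+0+0+0+0+0+1+1+1+1+1 mod 2 = 1
  c[8] = d·G[:,8] = (01000011111)·(00001000000) mod 2 = 0+0+0+0+0+0+0+0+0+0+0 mod 2 = 0
  c[9] = d·G[:,9] = (01000011111)·(00000100000) mod 2 = 0+0+0+0+0+0+0+0+0+0+0 mod 2 = 0
  c[10] = d·G[:,10] = (01000011111)·(00000010000) mod 2 = 0+0+0+0+0+0+1+0+0+0+0 mod 2 = 1
  c[11] = d·G[:,11] = (01000011111)·(00000001000) mod 2 = 0+0+0+0+0+0+0+1+0+0+0 mod 2 = 1
  c[12] = d·G[:,12] = (01000011111)·(00000000100) mod 2 = 0+0+0+0+0+0+0+0+1+0+0 mod 2 = 1
  c[13] = d·G[:,13] = (01000011111)·(00000000010) mod 2 = 0+0+0+0+0+0+0+0+0+1+0 mod 2 = 1
  c[14] = d·G[:,14] = (01000011111)·(00000000001) mod 2 = 0+0+0+0+0+0+0+0+0+0+1 mod 2 = 1
Codeword = 010110010011111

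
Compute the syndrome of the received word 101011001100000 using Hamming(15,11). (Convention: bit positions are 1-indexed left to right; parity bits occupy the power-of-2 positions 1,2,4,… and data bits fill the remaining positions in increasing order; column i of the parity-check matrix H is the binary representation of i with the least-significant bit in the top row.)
Syndrome s = H · r^T (mod 2), r = 101011001100000:
  s[0] = (101010101010101)·(101011001100000) mod 2 = 1+0+1+0+1+0+0+0+1+0+0+0+0+0+0 mod 2 = 0
  s[1] = (011001100110011)·(101011001100000) mod 2 = 0+0+1+0+0+1+0+0+0+1+0+0+0+0+0 mod 2 = 1
  s[2] = (000111100001111)·(101011001100000) mod 2 = 0+0+0+0+1+1+0+0+0+0+0+0+0+0+0 mod 2 = 0
  s[3] = (000000011111111)·(101011001100000) mod 2 = 0+0+0+0+0+0+0+0+1+1+0+0+0+0+0 mod 2 = 0
Syndrome = 0100
Non-zero syndrome: error at position 2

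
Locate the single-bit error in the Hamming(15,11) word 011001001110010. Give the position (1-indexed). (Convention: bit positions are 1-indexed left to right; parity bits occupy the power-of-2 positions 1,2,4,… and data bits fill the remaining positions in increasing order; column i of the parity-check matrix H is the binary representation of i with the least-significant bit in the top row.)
Syndrome s = H · r^T (mod 2), r = 011001001110010:
  s[0] = (101010101010101)·(011001001110010) mod 2 = 0+0+1+0+0+0+0+0+1+0+1+0+0+0+0 mod 2 = 1
  s[1] = (011001100110011)·(011001001110010) mod 2 = 0+1+1+0+0+1+0+0+0+1+1+0+0+1+0 mod 2 = 0
  s[2] = (000111100001111)·(011001001110010) mod 2 = 0+0+0+0+0+1+0+0+0+0+0+0+0+1+0 mod 2 = 0
  s[3] = (000000011111111)·(011001001110010) mod 2 = 0+0+0+0+0+0+0+0+1+1+1+0+0+1+0 mod 2 = 0
Syndrome = 1000
Column i of H is the binary representation of i, so the syndrome is the binary index of the flipped bit.
Read s = 1000 with s[0] as LSB: 1·2^0 + 0·2^1 + 0·2^2 + 0·2^3 = 1.
Error is at bit position 1.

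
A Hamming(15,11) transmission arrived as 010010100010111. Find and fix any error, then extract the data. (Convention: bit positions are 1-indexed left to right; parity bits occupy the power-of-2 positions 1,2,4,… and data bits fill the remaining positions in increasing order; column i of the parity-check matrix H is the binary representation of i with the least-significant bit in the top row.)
Syndrome s = H · r^T (mod 2), r = 010010100010111:
  s[0] = (101010101010101)·(010010100010111) mod 2 = 0+0+0+0+1+0+1+0+0+0+1+0+1+0+1 mod 2 = 1
  s[1] = (011001100110011)·(010010100010111) mod 2 = 0+1+0+0+0+0+1+0+0+0+1+0+0+1+1 mod 2 = 1
  s[2] = (000111100001111)·(010010100010111) mod 2 = 0+0+0+0+1+0+1+0+0+0+0+0+1+1+1 mod 2 = 1
  s[3] = (000000011111111)·(010010100010111) mod 2 = 0+0+0+0+0+0+0+0+0+0+1+0+1+1+1 mod 2 = 0
Syndrome = 1110
Column 7 of H equals this syndrome → error at bit 7 (1-indexed).
Flip bit 7: 010010100010111 → 010010000010111
Extract data bits at positions {3,5,6,7,9,10,11,12,13,14,15}: 01000010111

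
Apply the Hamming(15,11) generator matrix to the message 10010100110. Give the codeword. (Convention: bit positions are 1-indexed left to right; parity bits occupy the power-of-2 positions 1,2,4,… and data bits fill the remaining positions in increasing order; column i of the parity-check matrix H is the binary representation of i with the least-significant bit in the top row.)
Codeword c = d · G (mod 2), d = 10010100110:
  c[0] = d·G[:,0] = (10010100110)·(11011010101) mod 2 = 1+0+0+1+0+0+0+0+1+0+0 mod 2 = 1
  c[1] = d·G[:,1] = (10010100110)·(10110110011) mod 2 = 1+0+0+1+0+1+0+0+0+1+0 mod 2 = 0
  c[2] = d·G[:,2] = (10010100110)·(10000000000) mod 2 = 1+0+0+0+0+0+0+0+0+0+0 mod 2 = 1
  c[3] = d·G[:,3] = (10010100110)·(01110001111) mod 2 = 0+0+0+1+0+0+0+0+1+1+0 mod 2 = 1
  c[4] = d·G[:,4] = (10010100110)·(01000000000) mod 2 = 0+0+0+0+0+0+0+0+0+0+0 mod 2 = 0
  c[5] = d·G[:,5] = (10010100110)·(00100000000) mod 2 = 0+0+0+0+0+0+0+0+0+0+0 mod 2 = 0
  c[6] = d·G[:,6] = (10010100110)·(00010000000) mod 2 = 0+0+0+1+0+0+0+0+0+0+0 mod 2 = 1
  c[7] = d·G[:,7] = (10010100110)·(00001111111) mod 2 = 0+0+0+0+0+1+0+0+1+1+0 mod 2 = 1
  c[8] = d·G[:,8] = (10010100110)·(00001000000) mod 2 = 0+0+0+0+0+0+0+0+0+0+0 mod 2 = 0
  c[9] = d·G[:,9] = (10010100110)·(00000100000) mod 2 = 0+0+0+0+0+1+0+0+0+0+0 mod 2 = 1
  c[10] = d·G[:,10] = (10010100110)·(00000010000) mod 2 = 0+0+0+0+0+0+0+0+0+0+0 mod 2 = 0
  c[11] = d·G[:,11] = (10010100110)·(00000001000) mod 2 = 0+0+0+0+0+0+0+0+0+0+0 mod 2 = 0
  c[12] = d·G[:,12] = (10010100110)·(00000000100) mod 2 = 0+0+0+0+0+0+0+0+1+0+0 mod 2 = 1
  c[13] = d·G[:,13] = (10010100110)·(00000000010) mod 2 = 0+0+0+0+0+0+0+0+0+1+0 mod 2 = 1
  c[14] = d·G[:,14] = (10010100110)·(00000000001) mod 2 = 0+0+0+0+0+0+0+0+0+0+0 mod 2 = 0
Codeword = 101100110100110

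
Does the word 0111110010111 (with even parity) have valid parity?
Sum of all bits: 0+1+1+1+1+1+0+0+1+0+1+1+1 = 9; 9 mod 2 = 1. Result is 1 → parity error detected.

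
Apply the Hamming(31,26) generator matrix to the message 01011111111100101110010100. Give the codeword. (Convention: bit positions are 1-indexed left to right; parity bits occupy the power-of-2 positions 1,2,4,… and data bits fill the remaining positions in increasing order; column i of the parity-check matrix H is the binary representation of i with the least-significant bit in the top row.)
Codeword c = d · G (mod 2), d = 01011111111100101110010100:
  c[0] = d·G[:,0] = (01011111111100101110010100)·(11011010101101010101010101) mod 2 = 0+1+0+1+1+0+1+0+1+0+1+1+0+0+0+0+0+1+0+0+0+1+0+1+0+0 mod 2 = 0
  c[1] = d·G[:,1] = (01011111111100101110010100)·(10110110011011001100110011) mod 2 = 0+0+0+1+0+1+1+0+0+1+1+0+0+0+0+0+1+1+0+0+0+1+0+0+0+0 mod 2 = 0
  c[2] = d·G[:,2] = (01011111111100101110010100)·(10000000000000000000000000) mod 2 = 0+0+0+0+0+0+0+0+0+0+0+0+0+0+0+0+0+0+0+0+0+0+0+0+0+0 mod 2 = 0
  c[3] = d·G[:,3] = (01011111111100101110010100)·(01110001111000111100001111) mod 2 = 0+1+0+1+0+0+0+1+1+1+1+0+0+0+1+0+1+1+0+0+0+0+0+1+0+0 mod 2 = 0
  c[4] = d·G[:,4] = (01011111111100101110010100)·(01000000000000000000000000) mod 2 = 0+1+0+0+0+0+0+0+0+0+0+0+0+0+0+0+0+0+0+0+0+0+0+0+0+0 mod 2 = 1
  c[5] = d·G[:,5] = (01011111111100101110010100)·(00100000000000000000000000) mod 2 = 0+0+0+0+0+0+0+0+0+0+0+0+0+0+0+0+0+0+0+0+0+0+0+0+0+0 mod 2 = 0
  c[6] = d·G[:,6] = (01011111111100101110010100)·(00010000000000000000000000) mod 2 = 0+0+0+1+0+0+0+0+0+0+0+0+0+0+0+0+0+0+0+0+0+0+0+0+0+0 mod 2 = 1
  c[7] = d·G[:,7] = (01011111111100101110010100)·(00001111111000000011111111) mod 2 = 0+0+0+0+1+1+1+1+1+1+1+0+0+0+0+0+0+0+1+0+0+1+0+1+0+0 mod 2 = 0
  c[8] = d·G[:,8] = (01011111111100101110010100)·(00001000000000000000000000) mod 2 = 0+0+0+0+1+0+0+0+0+0+0+0+0+0+0+0+0+0+0+0+0+0+0+0+0+0 mod 2 = 1
  c[9] = d·G[:,9] = (01011111111100101110010100)·(00000100000000000000000000) mod 2 = 0+0+0+0+0+1+0+0+0+0+0+0+0+0+0+0+0+0+0+0+0+0+0+0+0+0 mod 2 = 1
  c[10] = d·G[:,10] = (01011111111100101110010100)·(00000010000000000000000000) mod 2 = 0+0+0+0+0+0+1+0+0+0+0+0+0+0+0+0+0+0+0+0+0+0+0+0+0+0 mod 2 = 1
  c[11] = d·G[:,11] = (01011111111100101110010100)·(00000001000000000000000000) mod 2 = 0+0+0+0+0+0+0+1+0+0+0+0+0+0+0+0+0+0+0+0+0+0+0+0+0+0 mod 2 = 1
  c[12] = d·G[:,12] = (01011111111100101110010100)·(00000000100000000000000000) mod 2 = 0+0+0+0+0+0+0+0+1+0+0+0+0+0+0+0+0+0+0+0+0+0+0+0+0+0 mod 2 = 1
  c[13] = d·G[:,13] = (01011111111100101110010100)·(00000000010000000000000000) mod 2 = 0+0+0+0+0+0+0+0+0+1+0+0+0+0+0+0+0+0+0+0+0+0+0+0+0+0 mod 2 = 1
  c[14] = d·G[:,14] = (01011111111100101110010100)·(00000000001000000000000000) mod 2 = 0+0+0+0+0+0+0+0+0+0+1+0+0+0+0+0+0+0+0+0+0+0+0+0+0+0 mod 2 = 1
  c[15] = d·G[:,15] = (01011111111100101110010100)·(00000000000111111111111111) mod 2 = 0+0+0+0+0+0+0+0+0+0+0+1+0+0+1+0+1+1+1+0+0+1+0+1+0+0 mod 2 = 1
  c[16] = d·G[:,16] = (01011111111100101110010100)·(00000000000100000000000000) mod 2 = 0+0+0+0+0+0+0+0+0+0+0+1+0+0+0+0+0+0+0+0+0+0+0+0+0+0 mod 2 = 1
  c[17] = d·G[:,17] = (01011111111100101110010100)·(00000000000010000000000000) mod 2 = 0+0+0+0+0+0+0+0+0+0+0+0+0+0+0+0+0+0+0+0+0+0+0+0+0+0 mod 2 = 0
  c[18] = d·G[:,18] = (01011111111100101110010100)·(00000000000001000000000000) mod 2 = 0+0+0+0+0+0+0+0+0+0+0+0+0+0+0+0+0+0+0+0+0+0+0+0+0+0 mod 2 = 0
  c[19] = d·G[:,19] = (01011111111100101110010100)·(00000000000000100000000000) mod 2 = 0+0+0+0+0+0+0+0+0+0+0+0+0+0+1+0+0+0+0+0+0+0+0+0+0+0 mod 2 = 1
  c[20] = d·G[:,20] = (01011111111100101110010100)·(00000000000000010000000000) mod 2 = 0+0+0+0+0+0+0+0+0+0+0+0+0+0+0+0+0+0+0+0+0+0+0+0+0+0 mod 2 = 0
  c[21] = d·G[:,21] = (01011111111100101110010100)·(00000000000000001000000000) mod 2 = 0+0+0+0+0+0+0+0+0+0+0+0+0+0+0+0+1+0+0+0+0+0+0+0+0+0 mod 2 = 1
  c[22] = d·G[:,22] = (01011111111100101110010100)·(00000000000000000100000000) mod 2 = 0+0+0+0+0+0+0+0+0+0+0+0+0+0+0+0+0+1+0+0+0+0+0+0+0+0 mod 2 = 1
  c[23] = d·G[:,23] = (01011111111100101110010100)·(00000000000000000010000000) mod 2 = 0+0+0+0+0+0+0+0+0+0+0+0+0+0+0+0+0+0+1+0+0+0+0+0+0+0 mod 2 = 1
  c[24] = d·G[:,24] = (01011111111100101110010100)·(00000000000000000001000000) mod 2 = 0+0+0+0+0+0+0+0+0+0+0+0+0+0+0+0+0+0+0+0+0+0+0+0+0+0 mod 2 = 0
  c[25] = d·G[:,25] = (01011111111100101110010100)·(00000000000000000000100000) mod 2 = 0+0+0+0+0+0+0+0+0+0+0+0+0+0+0+0+0+0+0+0+0+0+0+0+0+0 mod 2 = 0
  c[26] = d·G[:,26] = (01011111111100101110010100)·(00000000000000000000010000) mod 2 = 0+0+0+0+0+0+0+0+0+0+0+0+0+0+0+0+0+0+0+0+0+1+0+0+0+0 mod 2 = 1
  c[27] = d·G[:,27] = (01011111111100101110010100)·(00000000000000000000001000) mod 2 = 0+0+0+0+0+0+0+0+0+0+0+0+0+0+0+0+0+0+0+0+0+0+0+0+0+0 mod 2 = 0
  c[28] = d·G[:,28] = (01011111111100101110010100)·(00000000000000000000000100) mod 2 = 0+0+0+0+0+0+0+0+0+0+0+0+0+0+0+0+0+0+0+0+0+0+0+1+0+0 mod 2 = 1
  c[29] = d·G[:,29] = (01011111111100101110010100)·(00000000000000000000000010) mod 2 = 0+0+0+0+0+0+0+0+0+0+0+0+0+0+0+0+0+0+0+0+0+0+0+0+0+0 mod 2 = 0
  c[30] = d·G[:,30] = (01011111111100101110010100)·(00000000000000000000000001) mod 2 = 0+0+0+0+0+0+0+0+0+0+0+0+0+0+0+0+0+0+0+0+0+0+0+0+0+0 mod 2 = 0
Codeword = 0000101011111111100101110010100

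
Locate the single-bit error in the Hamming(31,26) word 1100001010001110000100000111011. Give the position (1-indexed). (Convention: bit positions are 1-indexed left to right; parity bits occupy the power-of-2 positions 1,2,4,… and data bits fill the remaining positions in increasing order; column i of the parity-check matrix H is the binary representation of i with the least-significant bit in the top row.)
Syndrome s = H · r^T (mod 2), r = 1100001010001110000100000111011:
  s[0] = (1010101010101010101010101010101)·(1100001010001110000100000111011) mod 2 = 1+0+0+0+0+0+1+0+1+0+0+0+1+0+1+0+0+0+0+0+0+0+0+0+0+0+1+0+0+0+1 mod 2 = 1
  s[1] = (0110011001100110011001100110011)·(1100001010001110000100000111011) mod 2 = 0+1+0+0+0+0+1+0+0+0+0+0+0+1+1+0+0+0+0+0+0+0+0+0+0+1+1+0+0+1+1 mod 2 = 0
  s[2] = (0001111000011110000111100001111)·(1100001010001110000100000111011) mod 2 = 0+0+0+0+0+0+1+0+0+0+0+0+1+1+1+0+0+0+0+1+0+0+0+0+0+0+0+1+0+1+1 mod 2 = 0
  s[3] = (0000000111111110000000011111111)·(1100001010001110000100000111011) mod 2 = 0+0+0+0+0+0+0+0+1+0+0+0+1+1+1+0+0+0+0+0+0+0+0+0+0+1+1+1+0+1+1 mod 2 = 1
  s[4] = (0000000000000001111111111111111)·(1100001010001110000100000111011) mod 2 = 0+0+0+0+0+0+0+0+0+0+0+0+0+0+0+0+0+0+0+1+0+0+0+0+0+1+1+1+0+1+1 mod 2 = 0
Syndrome = 10010
Column i of H is the binary representation of i, so the syndrome is the binary index of the flipped bit.
Read s = 10010 with s[0] as LSB: 1·2^0 + 0·2^1 + 0·2^2 + 1·2^3 + 0·2^4 = 9.
Error is at bit position 9.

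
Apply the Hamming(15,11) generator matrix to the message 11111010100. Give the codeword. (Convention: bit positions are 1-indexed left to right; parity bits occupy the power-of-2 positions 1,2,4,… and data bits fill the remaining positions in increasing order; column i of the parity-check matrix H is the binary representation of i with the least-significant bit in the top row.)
Codeword c = d · G (mod 2), d = 11111010100:
  c[0] = d·G[:,0] = (11111010100)·(11011010101) mod 2 = 1+1+0+1+1+0+1+0+1+0+0 mod 2 = 0
  c[1] = d·G[:,1] = (11111010100)·(10110110011) mod 2 = 1+0+1+1+0+0+1+0+0+0+0 mod 2 = 0
  c[2] = d·G[:,2] = (11111010100)·(10000000000) mod 2 = 1+0+0+0+0+0+0+0+0+0+0 mod 2 = 1
  c[3] = d·G[:,3] = (11111010100)·(01110001111) mod 2 = 0+1+1+1+0+0+0+0+1+0+0 mod 2 = 0
  c[4] = d·G[:,4] = (11111010100)·(01000000000) mod 2 = 0+1+0+0+0+0+0+0+0+0+0 mod 2 = 1
  c[5] = d·G[:,5] = (11111010100)·(00100000000) mod 2 = 0+0+1+0+0+0+0+0+0+0+0 mod 2 = 1
  c[6] = d·G[:,6] = (11111010100)·(00010000000) mod 2 = 0+0+0+1+0+0+0+0+0+0+0 mod 2 = 1
  c[7] = d·G[:,7] = (11111010100)·(00001111111) mod 2 = 0+0+0+0+1+0+1+0+1+0+0 mod 2 = 1
  c[8] = d·G[:,8] = (11111010100)·(00001000000) mod 2 = 0+0+0+0+1+0+0+0+0+0+0 mod 2 = 1
  c[9] = d·G[:,9] = (11111010100)·(00000100000) mod 2 = 0+0+0+0+0+0+0+0+0+0+0 mod 2 = 0
  c[10] = d·G[:,10] = (11111010100)·(00000010000) mod 2 = 0+0+0+0+0+0+1+0+0+0+0 mod 2 = 1
  c[11] = d·G[:,11] = (11111010100)·(00000001000) mod 2 = 0+0+0+0+0+0+0+0+0+0+0 mod 2 = 0
  c[12] = d·G[:,12] = (11111010100)·(00000000100) mod 2 = 0+0+0+0+0+0+0+0+1+0+0 mod 2 = 1
  c[13] = d·G[:,13] = (11111010100)·(00000000010) mod 2 = 0+0+0+0+0+0+0+0+0+0+0 mod 2 = 0
  c[14] = d·G[:,14] = (11111010100)·(00000000001) mod 2 = 0+0+0+0+0+0+0+0+0+0+0 mod 2 = 0
Codeword = 001011111010100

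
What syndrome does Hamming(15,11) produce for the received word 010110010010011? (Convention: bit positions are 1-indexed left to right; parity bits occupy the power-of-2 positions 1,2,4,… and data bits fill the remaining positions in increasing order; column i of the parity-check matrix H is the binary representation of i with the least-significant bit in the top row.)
Syndrome s = H · r^T (mod 2), r = 010110010010011:
  s[0] = (101010101010101)·(010110010010011) mod 2 = 0+0+0+0+1+0+0+0+0+0+1+0+0+0+1 mod 2 = 1
  s[1] = (011001100110011)·(010110010010011) mod 2 = 0+1+0+0+0+0+0+0+0+0+1+0+0+1+1 mod 2 = 0
  s[2] = (000111100001111)·(010110010010011) mod 2 = 0+0+0+1+1+0+0+0+0+0+0+0+0+1+1 mod 2 = 0
  s[3] = (000000011111111)·(010110010010011) mod 2 = 0+0+0+0+0+0+0+1+0+0+1+0+0+1+1 mod 2 = 0
Syndrome = 1000
Non-zero syndrome: error at position 1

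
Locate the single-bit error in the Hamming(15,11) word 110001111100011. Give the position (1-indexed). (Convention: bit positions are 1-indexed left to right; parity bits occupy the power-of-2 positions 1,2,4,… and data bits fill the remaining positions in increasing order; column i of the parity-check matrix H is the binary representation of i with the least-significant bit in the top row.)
Syndrome s = H · r^T (mod 2), r = 110001111100011:
  s[0] = (101010101010101)·(110001111100011) mod 2 = 1+0+0+0+0+0+1+0+1+0+0+0+0+0+1 mod 2 = 0
  s[1] = (011001100110011)·(110001111100011) mod 2 = 0+1+0+0+0+1+1+0+0+1+0+0+0+1+1 mod 2 = 0
  s[2] = (000111100001111)·(110001111100011) mod 2 = 0+0+0+0+0+1+1+0+0+0+0+0+0+1+1 mod 2 = 0
  s[3] = (000000011111111)·(110001111100011) mod 2 = 0+0+0+0+0+0+0+1+1+1+0+0+0+1+1 mod 2 = 1
Syndrome = 0001
Column i of H is the binary representation of i, so the syndrome is the binary index of the flipped bit.
Read s = 0001 with s[0] as LSB: 0·2^0 + 0·2^1 + 0·2^2 + 1·2^3 = 8.
Error is at bit position 8.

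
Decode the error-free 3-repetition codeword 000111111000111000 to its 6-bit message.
Split into 3-bit blocks: 000 111 111 000 111 000
Data = 011010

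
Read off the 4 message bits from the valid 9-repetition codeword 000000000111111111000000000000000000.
Split into 9-bit blocks: 000000000 111111111 000000000 000000000
Data = 0100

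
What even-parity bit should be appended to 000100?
Sum of data bits: 0+0+0+1+0+0 = 1.
1 mod 2 = 1, so parity bit = 1.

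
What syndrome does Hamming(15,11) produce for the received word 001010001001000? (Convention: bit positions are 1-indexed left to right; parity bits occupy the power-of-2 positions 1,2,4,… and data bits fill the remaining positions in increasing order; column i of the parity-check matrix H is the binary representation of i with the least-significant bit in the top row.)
Syndrome s = H · r^T (mod 2), r = 001010001001000:
  s[0] = (101010101010101)·(001010001001000) mod 2 = 0+0+1+0+1+0+0+0+1+0+0+0+0+0+0 mod 2 = 1
  s[1] = (011001100110011)·(001010001001000) mod 2 = 0+0+1+0+0+0+0+0+0+0+0+0+0+0+0 mod 2 = 1
  s[2] = (000111100001111)·(001010001001000) mod 2 = 0+0+0+0+1+0+0+0+0+0+0+1+0+0+0 mod 2 = 0
  s[3] = (000000011111111)·(001010001001000) mod 2 = 0+0+0+0+0+0+0+0+1+0+0+1+0+0+0 mod 2 = 0
Syndrome = 1100
Non-zero syndrome: error at position 3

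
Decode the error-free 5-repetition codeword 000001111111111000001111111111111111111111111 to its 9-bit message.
Split into 5-bit blocks: 00000 11111 11111 00000 11111 11111 11111 11111 11111
Data = 011011111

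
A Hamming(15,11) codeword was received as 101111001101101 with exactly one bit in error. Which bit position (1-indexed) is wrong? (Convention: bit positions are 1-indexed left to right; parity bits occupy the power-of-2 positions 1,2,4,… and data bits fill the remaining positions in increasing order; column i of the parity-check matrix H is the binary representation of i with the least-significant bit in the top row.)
Syndrome s = H · r^T (mod 2), r = 101111001101101:
  s[0] = (101010101010101)·(101111001101101) mod 2 = 1+0+1+0+1+0+0+0+1+0+0+0+1+0+1 mod 2 = 0
  s[1] = (011001100110011)·(101111001101101) mod 2 = 0+0+1+0+0+1+0+0+0+1+0+0+0+0+1 mod 2 = 0
  s[2] = (000111100001111)·(101111001101101) mod 2 = 0+0+0+1+1+1+0+0+0+0+0+1+1+0+1 mod 2 = 0
  s[3] = (000000011111111)·(101111001101101) mod 2 = 0+0+0+0+0+0+0+0+1+1+0+1+1+0+1 mod 2 = 1
Syndrome = 0001
Column i of H is the binary representation of i, so the syndrome is the binary index of the flipped bit.
Read s = 0001 with s[0] as LSB: 0·2^0 + 0·2^1 + 0·2^2 + 1·2^3 = 8.
Error is at bit position 8.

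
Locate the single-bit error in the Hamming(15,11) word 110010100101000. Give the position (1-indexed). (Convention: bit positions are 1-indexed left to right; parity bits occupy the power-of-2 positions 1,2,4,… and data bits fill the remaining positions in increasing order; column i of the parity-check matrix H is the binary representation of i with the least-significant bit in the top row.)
Syndrome s = H · r^T (mod 2), r = 110010100101000:
  s[0] = (101010101010101)·(110010100101000) mod 2 = 1+0+0+0+1+0+1+0+0+0+0+0+0+0+0 mod 2 = 1
  s[1] = (011001100110011)·(110010100101000) mod 2 = 0+1+0+0+0+0+1+0+0+1+0+0+0+0+0 mod 2 = 1
  s[2] = (000111100001111)·(110010100101000) mod 2 = 0+0+0+0+1+0+1+0+0+0+0+1+0+0+0 mod 2 = 1
  s[3] = (000000011111111)·(110010100101000) mod 2 = 0+0+0+0+0+0+0+0+0+1+0+1+0+0+0 mod 2 = 0
Syndrome = 1110
Column i of H is the binary representation of i, so the syndrome is the binary index of the flipped bit.
Read s = 1110 with s[0] as LSB: 1·2^0 + 1·2^1 + 1·2^2 + 0·2^3 = 7.
Error is at bit position 7.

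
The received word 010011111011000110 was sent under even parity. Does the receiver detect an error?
Sum of received bits: 0+1+0+0+1+1+1+1+1+0+1+1+0+0+0+1+1+0 = 10; 10 mod 2 = 0. Result is 0 → no error detected.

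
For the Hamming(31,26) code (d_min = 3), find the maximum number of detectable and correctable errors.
Detection only: up to d_min − 1 = 2 errors.
Correction: up to ⌊(d_min − 1)/2⌋ = ⌊2/2⌋ = 1 errors.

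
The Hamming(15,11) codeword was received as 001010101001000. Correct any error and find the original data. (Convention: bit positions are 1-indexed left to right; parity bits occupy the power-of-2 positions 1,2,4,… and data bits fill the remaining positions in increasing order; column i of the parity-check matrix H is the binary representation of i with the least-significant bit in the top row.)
Syndrome s = H · r^T (mod 2), r = 001010101001000:
  s[0] = (101010101010101)·(001010101001000) mod 2 = 0+0+1+0+1+0+1+0+1+0+0+0+0+0+0 mod 2 = 0
  s[1] = (011001100110011)·(001010101001000) mod 2 = 0+0+1+0+0+0+1+0+0+0+0+0+0+0+0 mod 2 = 0
  s[2] = (000111100001111)·(001010101001000) mod 2 = 0+0+0+0+1+0+1+0+0+0+0+1+0+0+0 mod 2 = 1
  s[3] = (000000011111111)·(001010101001000) mod 2 = 0+0+0+0+0+0+0+0+1+0+0+1+0+0+0 mod 2 = 0
Syndrome = 0010
Column 4 of H equals this syndrome → error at bit 4 (1-indexed).
Flip bit 4: 001010101001000 → 001110101001000
Extract data bits at positions {3,5,6,7,9,10,11,12,13,14,15}: 11011001000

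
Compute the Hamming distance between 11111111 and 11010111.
XOR = 00101000, count of 1s = 2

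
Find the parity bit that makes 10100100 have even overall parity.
Sum of data bits: 1+0+1+0+0+1+0+0 = 3.
3 mod 2 = 1, so parity bit = 1.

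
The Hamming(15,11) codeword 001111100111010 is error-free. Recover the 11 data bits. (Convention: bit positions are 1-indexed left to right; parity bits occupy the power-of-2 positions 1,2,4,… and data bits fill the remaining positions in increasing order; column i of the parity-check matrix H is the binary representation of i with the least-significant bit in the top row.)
Parity bits occupy power-of-2 positions; data bits are at positions {3,5,6,7,9,10,11,12,13,14,15} (1-indexed).
Extract: c[3]=1 c[5]=1 c[6]=1 c[7]=1 c[9]=0 c[10]=1 c[11]=1 c[12]=1 c[13]=0 c[14]=1 c[15]=0
Data = 11110111010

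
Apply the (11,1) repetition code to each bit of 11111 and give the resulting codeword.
Repeat each bit 11× and concatenate:
1→11111111111  1→11111111111  1→11111111111  1→11111111111  1→11111111111
Codeword = 1111111111111111111111111111111111111111111111111111111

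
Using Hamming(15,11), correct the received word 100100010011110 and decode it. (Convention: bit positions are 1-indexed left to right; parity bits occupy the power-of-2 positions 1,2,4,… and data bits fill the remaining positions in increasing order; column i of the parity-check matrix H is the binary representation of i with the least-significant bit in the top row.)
Syndrome s = H · r^T (mod 2), r = 100100010011110:
  s[0] = (101010101010101)·(100100010011110) mod 2 = 1+0+0+0+0+0+0+0+0+0+1+0+1+0+0 mod 2 = 1
  s[1] = (011001100110011)·(100100010011110) mod 2 = 0+0+0+0+0+0+0+0+0+0+1+0+0+1+0 mod 2 = 0
  s[2] = (000111100001111)·(100100010011110) mod 2 = 0+0+0+1+0+0+0+0+0+0+0+1+1+1+0 mod 2 = 0
  s[3] = (000000011111111)·(100100010011110) mod 2 = 0+0+0+0+0+0+0+1+0+0+1+1+1+1+0 mod 2 = 1
Syndrome = 1001
Column 9 of H equals this syndrome → error at bit 9 (1-indexed).
Flip bit 9: 100100010011110 → 100100011011110
Extract data bits at positions {3,5,6,7,9,10,11,12,13,14,15}: 00001011110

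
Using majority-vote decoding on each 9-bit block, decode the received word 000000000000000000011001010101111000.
Split into 9-bit blocks and majority-vote each:
  block 1 = 000000000: 0 ones, 9 zeros → 0
  block 2 = 000000000: 0 ones, 9 zeros → 0
  block 3 = 011001010: 4 ones, 5 zeros → 0
  block 4 = 101111000: 5 ones, 4 zeros → 1
Decoded = 0001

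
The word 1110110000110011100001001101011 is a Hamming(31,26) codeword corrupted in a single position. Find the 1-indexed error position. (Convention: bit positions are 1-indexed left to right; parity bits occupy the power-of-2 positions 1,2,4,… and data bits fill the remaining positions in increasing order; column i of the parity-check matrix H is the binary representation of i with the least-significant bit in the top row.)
Syndrome s = H · r^T (mod 2), r = 1110110000110011100001001101011:
  s[0] = (1010101010101010101010101010101)·(1110110000110011100001001101011) mod 2 = 1+0+1+0+1+0+0+0+0+0+1+0+0+0+1+0+1+0+0+0+0+0+0+0+1+0+0+0+0+0+1 mod 2 = 0
  s[1] = (0110011001100110011001100110011)·(1110110000110011100001001101011) mod 2 = 0+1+1+0+0+1+0+0+0+0+1+0+0+0+1+0+0+0+0+0+0+1+0+0+0+1+0+0+0+1+1 mod 2 = 1
  s[2] = (0001111000011110000111100001111)·(1110110000110011100001001101011) mod 2 = 0+0+0+0+1+1+0+0+0+0+0+1+0+0+1+0+0+0+0+0+0+1+0+0+0+0+0+1+0+1+1 mod 2 = 0
  s[3] = (0000000111111110000000011111111)·(1110110000110011100001001101011) mod 2 = 0+0+0+0+0+0+0+0+0+0+1+1+0+0+1+0+0+0+0+0+0+0+0+0+1+1+0+1+0+1+1 mod 2 = 0
  s[4] = (0000000000000001111111111111111)·(1110110000110011100001001101011) mod 2 = 0+0+0+0+0+0+0+0+0+0+0+0+0+0+0+1+1+0+0+0+0+1+0+0+1+1+0+1+0+1+1 mod 2 = 0
Syndrome = 01000
Column i of H is the binary representation of i, so the syndrome is the binary index of the flipped bit.
Read s = 01000 with s[0] as LSB: 0·2^0 + 1·2^1 + 0·2^2 + 0·2^3 + 0·2^4 = 2.
Error is at bit position 2.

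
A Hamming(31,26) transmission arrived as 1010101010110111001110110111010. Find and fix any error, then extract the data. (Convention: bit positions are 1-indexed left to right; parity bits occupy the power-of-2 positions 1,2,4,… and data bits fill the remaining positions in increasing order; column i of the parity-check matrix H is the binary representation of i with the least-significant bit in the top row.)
Syndrome s = H · r^T (mod 2), r = 1010101010110111001110110111010:
  s[0] = (1010101010101010101010101010101)·(1010101010110111001110110111010) mod 2 = 1+0+1+0+1+0+1+0+1+0+1+0+0+0+1+0+0+0+1+0+1+0+1+0+0+0+1+0+0+0+0 mod 2 = 1
  s[1] = (0110011001100110011001100110011)·(1010101010110111001110110111010) mod 2 = 0+0+1+0+0+0+1+0+0+0+1+0+0+1+1+0+0+0+1+0+0+0+1+0+0+1+1+0+0+1+0 mod 2 = 0
  s[2] = (0001111000011110000111100001111)·(1010101010110111001110110111010) mod 2 = 0+0+0+0+1+0+1+0+0+0+0+1+0+1+1+0+0+0+0+1+1+0+1+0+0+0+0+1+0+1+0 mod 2 = 0
  s[3] = (0000000111111110000000011111111)·(1010101010110111001110110111010) mod 2 = 0+0+0+0+0+0+0+0+1+0+1+1+0+1+1+0+0+0+0+0+0+0+0+1+0+1+1+1+0+1+0 mod 2 = 0
  s[4] = (0000000000000001111111111111111)·(1010101010110111001110110111010) mod 2 = 0+0+0+0+0+0+0+0+0+0+0+0+0+0+0+1+0+0+1+1+1+0+1+1+0+1+1+1+0+1+0 mod 2 = 0
Syndrome = 10000
Column 1 of H equals this syndrome → error at bit 1 (1-indexed).
Flip bit 1: 1010101010110111001110110111010 → 0010101010110111001110110111010
Extract data bits at positions {3,5,6,7,9,10,11,12,13,14,15,17,18,19,20,21,22,23,24,25,26,27,28,29,30,31}: 11011011011001110110111010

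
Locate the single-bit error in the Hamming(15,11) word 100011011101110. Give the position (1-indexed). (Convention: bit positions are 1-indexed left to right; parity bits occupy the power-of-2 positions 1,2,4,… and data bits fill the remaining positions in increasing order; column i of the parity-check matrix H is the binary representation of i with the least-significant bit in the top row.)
Syndrome s = H · r^T (mod 2), r = 100011011101110:
  s[0] = (101010101010101)·(100011011101110) mod 2 = 1+0+0+0+1+0+0+0+1+0+0+0+1+0+0 mod 2 = 0
  s[1] = (011001100110011)·(100011011101110) mod 2 = 0+0+0+0+0+1+0+0+0+1+0+0+0+1+0 mod 2 = 1
  s[2] = (000111100001111)·(100011011101110) mod 2 = 0+0+0+0+1+1+0+0+0+0+0+1+1+1+0 mod 2 = 1
  s[3] = (000000011111111)·(100011011101110) mod 2 = 0+0+0+0+0+0+0+1+1+1+0+1+1+1+0 mod 2 = 0
Syndrome = 0110
Column i of H is the binary representation of i, so the syndrome is the binary index of the flipped bit.
Read s = 0110 with s[0] as LSB: 0·2^0 + 1·2^1 + 1·2^2 + 0·2^3 = 6.
Error is at bit position 6.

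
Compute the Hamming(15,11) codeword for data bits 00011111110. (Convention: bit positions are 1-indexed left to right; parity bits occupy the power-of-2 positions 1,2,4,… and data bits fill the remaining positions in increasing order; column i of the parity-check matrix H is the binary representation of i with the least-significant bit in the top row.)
Codeword c = d · G (mod 2), d = 00011111110:
  c[0] = d·G[:,0] = (00011111110)·(11011010101) mod 2 = 0+0+0+1+1+0+1+0+1+0+0 mod 2 = 0
  c[1] = d·G[:,1] = (00011111110)·(10110110011) mod 2 = 0+0+0+1+0+1+1+0+0+1+0 mod 2 = 0
  c[2] = d·G[:,2] = (00011111110)·(10000000000) mod 2 = 0+0+0+0+0+0+0+0+0+0+0 mod 2 = 0
  c[3] = d·G[:,3] = (00011111110)·(01110001111) mod 2 = 0+0+0+1+0+0+0+1+1+1+0 mod 2 = 0
  c[4] = d·G[:,4] = (00011111110)·(01000000000) mod 2 = 0+0+0+0+0+0+0+0+0+0+0 mod 2 = 0
  c[5] = d·G[:,5] = (00011111110)·(00100000000) mod 2 = 0+0+0+0+0+0+0+0+0+0+0 mod 2 = 0
  c[6] = d·G[:,6] = (00011111110)·(00010000000) mod 2 = 0+0+0+1+0+0+0+0+0+0+0 mod 2 = 1
  c[7] = d·G[:,7] = (00011111110)·(00001111111) mod 2 = 0+0+0+0+1+1+1+1+1+1+0 mod 2 = 0
  c[8] = d·G[:,8] = (00011111110)·(00001000000) mod 2 = 0+0+0+0+1+0+0+0+0+0+0 mod 2 = 1
  c[9] = d·G[:,9] = (00011111110)·(00000100000) mod 2 = 0+0+0+0+0+1+0+0+0+0+0 mod 2 = 1
  c[10] = d·G[:,10] = (00011111110)·(00000010000) mod 2 = 0+0+0+0+0+0+1+0+0+0+0 mod 2 = 1
  c[11] = d·G[:,11] = (00011111110)·(00000001000) mod 2 = 0+0+0+0+0+0+0+1+0+0+0 mod 2 = 1
  c[12] = d·G[:,12] = (00011111110)·(00000000100) mod 2 = 0+0+0+0+0+0+0+0+1+0+0 mod 2 = 1
  c[13] = d·G[:,13] = (00011111110)·(00000000010) mod 2 = 0+0+0+0+0+0+0+0+0+1+0 mod 2 = 1
  c[14] = d·G[:,14] = (00011111110)·(00000000001) mod 2 = 0+0+0+0+0+0+0+0+0+0+0 mod 2 = 0
Codeword = 000000101111110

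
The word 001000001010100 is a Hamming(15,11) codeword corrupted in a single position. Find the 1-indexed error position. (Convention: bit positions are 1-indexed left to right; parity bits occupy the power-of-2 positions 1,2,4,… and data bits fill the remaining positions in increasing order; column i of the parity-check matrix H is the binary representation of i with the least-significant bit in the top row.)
Syndrome s = H · r^T (mod 2), r = 001000001010100:
  s[0] = (101010101010101)·(001000001010100) mod 2 = 0+0+1+0+0+0+0+0+1+0+1+0+1+0+0 mod 2 = 0
  s[1] = (011001100110011)·(001000001010100) mod 2 = 0+0+1+0+0+0+0+0+0+0+1+0+0+0+0 mod 2 = 0
  s[2] = (000111100001111)·(001000001010100) mod 2 = 0+0+0+0+0+0+0+0+0+0+0+0+1+0+0 mod 2 = 1
  s[3] = (000000011111111)·(001000001010100) mod 2 = 0+0+0+0+0+0+0+0+1+0+1+0+1+0+0 mod 2 = 1
Syndrome = 0011
Column i of H is the binary representation of i, so the syndrome is the binary index of the flipped bit.
Read s = 0011 with s[0] as LSB: 0·2^0 + 0·2^1 + 1·2^2 + 1·2^3 = 12.
Error is at bit position 12.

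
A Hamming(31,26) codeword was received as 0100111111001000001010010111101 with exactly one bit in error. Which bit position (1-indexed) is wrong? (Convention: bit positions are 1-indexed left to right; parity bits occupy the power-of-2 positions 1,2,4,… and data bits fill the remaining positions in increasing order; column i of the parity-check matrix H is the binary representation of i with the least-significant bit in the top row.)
Syndrome s = H · r^T (mod 2), r = 0100111111001000001010010111101:
  s[0] = (1010101010101010101010101010101)·(0100111111001000001010010111101) mod 2 = 0+0+0+0+1+0+1+0+1+0+0+0+1+0+0+0+0+0+1+0+1+0+0+0+0+0+1+0+1+0+1 mod 2 = 1
  s[1] = (0110011001100110011001100110011)·(0100111111001000001010010111101) mod 2 = 0+1+0+0+0+1+1+0+0+1+0+0+0+0+0+0+0+0+1+0+0+0+0+0+0+1+1+0+0+0+1 mod 2 = 0
  s[2] = (0001111000011110000111100001111)·(0100111111001000001010010111101) mod 2 = 0+0+0+0+1+1+1+0+0+0+0+0+1+0+0+0+0+0+0+0+1+0+0+0+0+0+0+1+1+0+1 mod 2 = 0
  s[3] = (0000000111111110000000011111111)·(0100111111001000001010010111101) mod 2 = 0+0+0+0+0+0+0+1+1+1+0+0+1+0+0+0+0+0+0+0+0+0+0+1+0+1+1+1+1+0+1 mod 2 = 0
  s[4] = (0000000000000001111111111111111)·(0100111111001000001010010111101) mod 2 = 0+0+0+0+0+0+0+0+0+0+0+0+0+0+0+0+0+0+1+0+1+0+0+1+0+1+1+1+1+0+1 mod 2 = 0
Syndrome = 10000
Column i of H is the binary representation of i, so the syndrome is the binary index of the flipped bit.
Read s = 10000 with s[0] as LSB: 1·2^0 + 0·2^1 + 0·2^2 + 0·2^3 + 0·2^4 = 1.
Error is at bit position 1.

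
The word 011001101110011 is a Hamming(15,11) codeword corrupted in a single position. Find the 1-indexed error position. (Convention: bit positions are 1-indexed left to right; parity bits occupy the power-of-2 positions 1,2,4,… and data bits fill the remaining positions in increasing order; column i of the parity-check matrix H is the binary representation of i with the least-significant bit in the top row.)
Syndrome s = H · r^T (mod 2), r = 011001101110011:
  s[0] = (101010101010101)·(011001101110011) mod 2 = 0+0+1+0+0+0+1+0+1+0+1+0+0+0+1 mod 2 = 1
  s[1] = (011001100110011)·(011001101110011) mod 2 = 0+1+1+0+0+1+1+0+0+1+1+0+0+1+1 mod 2 = 0
  s[2] = (000111100001111)·(011001101110011) mod 2 = 0+0+0+0+0+1+1+0+0+0+0+0+0+1+1 mod 2 = 0
  s[3] = (000000011111111)·(011001101110011) mod 2 = 0+0+0+0+0+0+0+0+1+1+1+0+0+1+1 mod 2 = 1
Syndrome = 1001
Column i of H is the binary representation of i, so the syndrome is the binary index of the flipped bit.
Read s = 1001 with s[0] as LSB: 1·2^0 + 0·2^1 + 0·2^2 + 1·2^3 = 9.
Error is at bit position 9.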